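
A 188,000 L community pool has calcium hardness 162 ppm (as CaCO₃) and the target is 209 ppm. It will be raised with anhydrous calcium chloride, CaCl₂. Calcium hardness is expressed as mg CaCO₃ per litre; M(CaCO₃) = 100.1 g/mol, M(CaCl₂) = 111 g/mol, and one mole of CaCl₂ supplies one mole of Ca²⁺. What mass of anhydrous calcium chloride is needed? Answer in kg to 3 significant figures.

9.80 kg

Hardness to add: (209 − 162) = 47 mg/L as CaCO₃ × 188,000 L = 8836 g as CaCO₃.
Moles of Ca²⁺ (1 mol Ca²⁺ ≡ 1 mol CaCO₃): 8836 / 100.1 g/mol = 88.27 mol.
Mass of CaCl₂: 88.27 × 111 = 9798 g.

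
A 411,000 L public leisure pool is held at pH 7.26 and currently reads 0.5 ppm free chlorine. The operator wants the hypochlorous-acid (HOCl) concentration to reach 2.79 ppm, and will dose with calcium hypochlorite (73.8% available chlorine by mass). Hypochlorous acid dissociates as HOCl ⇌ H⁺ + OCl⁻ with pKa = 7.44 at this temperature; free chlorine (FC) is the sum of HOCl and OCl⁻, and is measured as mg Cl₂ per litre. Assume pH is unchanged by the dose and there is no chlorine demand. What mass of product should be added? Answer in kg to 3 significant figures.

[OCl⁻]/[HOCl] = 10^(pH − pKa) = 10^(7.26 − 7.44) = 0.6607; fraction as HOCl = 1/(1 + 0.6607) = 0.6022.
Free chlorine required for 2.79 ppm HOCl: 2.79 / 0.6022 = 4.633 ppm.
FC to add: 4.633 − 0.5 = 4.133 mg/L as Cl₂.
Cl₂ equivalent: 4.133 mg/L × 411,000 L = 1699 g.
Product at 73.8% available Cl: 1699 / 0.738 = 2302 g.

2.30 kg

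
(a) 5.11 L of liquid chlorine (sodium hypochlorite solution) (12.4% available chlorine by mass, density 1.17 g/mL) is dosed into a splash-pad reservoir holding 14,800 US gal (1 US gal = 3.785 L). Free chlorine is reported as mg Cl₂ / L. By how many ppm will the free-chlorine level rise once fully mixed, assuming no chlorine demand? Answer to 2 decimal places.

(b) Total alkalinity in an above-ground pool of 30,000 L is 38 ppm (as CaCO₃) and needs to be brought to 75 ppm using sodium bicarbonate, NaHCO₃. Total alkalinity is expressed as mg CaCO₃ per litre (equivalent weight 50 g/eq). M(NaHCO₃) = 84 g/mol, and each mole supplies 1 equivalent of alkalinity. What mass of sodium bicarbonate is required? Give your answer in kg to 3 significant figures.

(a) 13.23 ppm; (b) 1.86 kg

(a) Volume: 14,800 US gal × 3.785 L/gal = 56,018 L.
(a) Mass of solution: 5.11 L × 1000 mL/L × 1.17 g/mL = 5979 g.
(a) Available chlorine delivered: 5979 g × 0.124 = 741.4 g as Cl₂.
(a) Concentration rise: 741.4 g / 56,018 L = 13.23 mg/L = 13.23 ppm.

(b) Alkalinity to add: (75 − 38) = 37 mg/L as CaCO₃ × 30,000 L = 1110 g as CaCO₃.
(b) Equivalents: 1110 g ÷ 50 g/eq = 22.2 eq.
(b) NaHCO₃ supplies 1 eq per mole → 22.2 mol.
(b) Mass: 22.2 mol × 84 g/mol = 1865 g.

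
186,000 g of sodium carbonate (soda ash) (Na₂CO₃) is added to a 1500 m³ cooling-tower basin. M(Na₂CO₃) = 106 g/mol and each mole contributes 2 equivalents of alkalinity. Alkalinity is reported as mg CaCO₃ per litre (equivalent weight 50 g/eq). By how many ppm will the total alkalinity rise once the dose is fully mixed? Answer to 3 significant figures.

Volume: 1500 m³ = 1,500,000 L.
Moles of Na₂CO₃: 186,000 g ÷ 106 g/mol = 1755 mol → 3509 eq of alkalinity.
As CaCO₃: 3509 eq × 50 g/eq = 175,500 g.
Rise: 175,500 g / 1,500,000 L × 1000 = 117 mg/L.

117 ppm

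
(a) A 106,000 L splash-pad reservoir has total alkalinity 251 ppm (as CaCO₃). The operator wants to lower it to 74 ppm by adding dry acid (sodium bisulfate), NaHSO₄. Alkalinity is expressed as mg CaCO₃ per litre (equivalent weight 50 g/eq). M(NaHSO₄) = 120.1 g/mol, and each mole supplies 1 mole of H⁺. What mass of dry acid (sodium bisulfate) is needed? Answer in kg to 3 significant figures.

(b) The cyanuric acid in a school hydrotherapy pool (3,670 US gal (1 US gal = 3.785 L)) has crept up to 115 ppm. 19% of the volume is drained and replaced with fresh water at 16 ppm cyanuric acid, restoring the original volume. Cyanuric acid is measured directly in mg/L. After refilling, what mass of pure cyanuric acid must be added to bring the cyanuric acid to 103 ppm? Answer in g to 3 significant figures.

(a) 45.1 kg; (b) 94.6 g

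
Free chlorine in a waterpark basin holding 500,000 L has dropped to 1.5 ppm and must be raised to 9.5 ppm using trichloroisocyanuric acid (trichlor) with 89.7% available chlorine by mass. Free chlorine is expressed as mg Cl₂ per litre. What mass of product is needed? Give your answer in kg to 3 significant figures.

4.46 kg

Chlorine deficit: 9.5 − 1.5 = 8 ppm = 8 mg/L as Cl₂.
Cl₂ equivalent needed: 8 mg/L × 500,000 L = 4,000,000 mg = 4000 g.
Product at 89.7% available chlorine: 4000 / 0.897 = 4459 g.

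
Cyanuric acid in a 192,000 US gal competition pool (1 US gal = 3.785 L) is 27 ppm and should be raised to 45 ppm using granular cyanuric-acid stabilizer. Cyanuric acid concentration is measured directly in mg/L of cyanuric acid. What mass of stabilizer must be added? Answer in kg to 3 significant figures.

Volume: 192,000 US gal × 3.785 L/gal = 726,720 L.
CYA to add: (45 − 27) = 18 mg/L × 726,720 L = 13,080 g cyanuric acid.

13.1 kg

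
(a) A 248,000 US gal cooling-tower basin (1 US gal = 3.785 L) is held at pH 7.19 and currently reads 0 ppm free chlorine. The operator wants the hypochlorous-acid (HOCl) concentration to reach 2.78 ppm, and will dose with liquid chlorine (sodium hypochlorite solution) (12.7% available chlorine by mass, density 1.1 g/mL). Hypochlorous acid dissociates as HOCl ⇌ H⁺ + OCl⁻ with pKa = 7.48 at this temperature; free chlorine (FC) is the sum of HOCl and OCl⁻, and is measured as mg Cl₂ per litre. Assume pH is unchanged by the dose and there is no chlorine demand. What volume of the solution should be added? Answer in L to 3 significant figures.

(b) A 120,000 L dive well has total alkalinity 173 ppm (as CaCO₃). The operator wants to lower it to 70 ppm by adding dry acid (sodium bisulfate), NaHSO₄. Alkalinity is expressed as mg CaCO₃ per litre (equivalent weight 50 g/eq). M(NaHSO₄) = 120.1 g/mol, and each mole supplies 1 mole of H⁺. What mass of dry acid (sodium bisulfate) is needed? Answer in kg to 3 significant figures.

(a) 28.3 L; (b) 29.7 kg

(a) Volume: 248,000 US gal × 3.785 L/gal = 938,680 L.
(a) [OCl⁻]/[HOCl] = 10^(pH − pKa) = 10^(7.19 − 7.48) = 0.5129; fraction as HOCl = 1/(1 + 0.5129) = 0.661.
(a) Free chlorine required for 2.78 ppm HOCl: 2.78 / 0.661 = 4.206 ppm.
(a) FC to add: 4.206 − 0 = 4.206 mg/L as Cl₂.
(a) Cl₂ equivalent: 4.206 mg/L × 938,680 L = 3948 g.
(a) Product at 12.7% available Cl: 3948 / 0.127 = 31,090 g.
(a) Volume: 31,090 g ÷ 1.1 g/mL = 28,260 mL.

(b) Alkalinity to neutralize: (173 − 70) = 103 mg/L as CaCO₃ × 120,000 L = 12,360 g as CaCO₃.
(b) Equivalents of H⁺ required: 12,360 ÷ 50 g/eq = 247.2 eq = 247.2 mol NaHSO₄.
(b) Mass of NaHSO₄: 247.2 × 120.1 = 29,690 g.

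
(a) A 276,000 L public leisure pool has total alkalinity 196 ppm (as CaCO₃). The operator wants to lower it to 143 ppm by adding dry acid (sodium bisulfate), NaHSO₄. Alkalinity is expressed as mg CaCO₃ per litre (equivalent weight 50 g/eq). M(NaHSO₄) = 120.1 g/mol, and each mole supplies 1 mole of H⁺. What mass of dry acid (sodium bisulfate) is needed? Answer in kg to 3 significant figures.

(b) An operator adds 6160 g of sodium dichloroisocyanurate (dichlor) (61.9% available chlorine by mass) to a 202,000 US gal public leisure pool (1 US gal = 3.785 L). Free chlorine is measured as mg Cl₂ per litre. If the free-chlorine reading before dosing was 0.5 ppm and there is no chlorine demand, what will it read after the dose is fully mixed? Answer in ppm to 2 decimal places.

(a) 35.1 kg; (b) 5.49 ppm

(a) Alkalinity to neutralize: (196 − 143) = 53 mg/L as CaCO₃ × 276,000 L = 14,630 g as CaCO₃.
(a) Equivalents of H⁺ required: 14,630 ÷ 50 g/eq = 292.6 eq = 292.6 mol NaHSO₄.
(a) Mass of NaHSO₄: 292.6 × 120.1 = 35,140 g.

(b) Volume: 202,000 US gal × 3.785 L/gal = 764,570 L.
(b) Available chlorine delivered: 6160 g × 0.619 = 3813 g as Cl₂.
(b) Concentration rise: 3813 g / 764,570 L = 4.987 mg/L = 4.99 ppm.
(b) Final FC: 0.5 + 4.99 = 5.49 ppm.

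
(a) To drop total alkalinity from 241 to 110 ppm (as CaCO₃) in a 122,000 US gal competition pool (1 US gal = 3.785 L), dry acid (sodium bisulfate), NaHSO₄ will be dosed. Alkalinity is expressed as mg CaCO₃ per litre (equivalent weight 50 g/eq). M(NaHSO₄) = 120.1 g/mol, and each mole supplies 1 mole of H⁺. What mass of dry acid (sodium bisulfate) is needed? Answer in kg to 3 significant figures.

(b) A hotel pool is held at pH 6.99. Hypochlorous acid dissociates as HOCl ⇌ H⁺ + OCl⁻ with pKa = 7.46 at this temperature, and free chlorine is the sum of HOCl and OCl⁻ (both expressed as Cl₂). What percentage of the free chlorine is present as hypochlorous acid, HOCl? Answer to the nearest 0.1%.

(a) Volume: 122,000 US gal × 3.785 L/gal = 461,770 L.
(a) Alkalinity to neutralize: (241 − 110) = 131 mg/L as CaCO₃ × 461,770 L = 60,490 g as CaCO₃.
(a) Equivalents of H⁺ required: 60,490 ÷ 50 g/eq = 1210 eq = 1210 mol NaHSO₄.
(a) Mass of NaHSO₄: 1210 × 120.1 = 145,300 g.

(b) [OCl⁻]/[HOCl] = 10^(pH − pKa) = 10^(6.99 − 7.46) = 10^-0.47 = 0.3388.
(b) Fraction as HOCl = 1 / (1 + 0.3388) = 0.7469.

(a) 145 kg; (b) 74.7%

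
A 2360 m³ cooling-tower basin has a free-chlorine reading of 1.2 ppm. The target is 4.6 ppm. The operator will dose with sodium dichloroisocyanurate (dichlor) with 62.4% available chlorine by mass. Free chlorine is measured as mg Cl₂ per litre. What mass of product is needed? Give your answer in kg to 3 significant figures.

12.9 kg

Volume: 2360 m³ = 2,360,000 L.
Chlorine deficit: 4.6 − 1.2 = 3.4 ppm = 3.4 mg/L as Cl₂.
Cl₂ equivalent needed: 3.4 mg/L × 2,360,000 L = 8,024,000 mg = 8024 g.
Product at 62.4% available chlorine: 8024 / 0.624 = 12,860 g.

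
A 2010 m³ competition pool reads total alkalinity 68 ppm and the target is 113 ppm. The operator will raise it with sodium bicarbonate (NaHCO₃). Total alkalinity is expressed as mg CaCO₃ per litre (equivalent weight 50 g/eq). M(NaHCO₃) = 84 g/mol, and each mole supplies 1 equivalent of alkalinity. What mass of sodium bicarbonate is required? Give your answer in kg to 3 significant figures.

Volume: 2010 m³ = 2,010,000 L.
Alkalinity to add: (113 − 68) = 45 mg/L as CaCO₃ × 2,010,000 L = 90,450 g as CaCO₃.
Equivalents: 90,450 g ÷ 50 g/eq = 1809 eq.
NaHCO₃ supplies 1 eq per mole → 1809 mol.
Mass: 1809 mol × 84 g/mol = 152,000 g.

152 kg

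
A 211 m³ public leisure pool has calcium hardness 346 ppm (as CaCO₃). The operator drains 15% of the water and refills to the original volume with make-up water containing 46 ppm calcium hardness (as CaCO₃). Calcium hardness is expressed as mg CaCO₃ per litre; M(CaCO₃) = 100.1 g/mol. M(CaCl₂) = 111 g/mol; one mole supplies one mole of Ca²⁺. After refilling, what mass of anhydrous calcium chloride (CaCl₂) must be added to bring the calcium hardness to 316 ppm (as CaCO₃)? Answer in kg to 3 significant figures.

Volume: 211 m³ = 211,000 L.
After draining 15% and refilling: 346 × 0.85 + 46 × 0.15 = 301 ppm.
Deficit to target: 316 − 301 = 15 mg/L.
As CaCO₃: 15 mg/L × 211,000 L = 3165 g; ÷ 100.1 = 31.62 mol Ca²⁺.
Mass: 31.62 × 111 = 3510 g.

3.51 kg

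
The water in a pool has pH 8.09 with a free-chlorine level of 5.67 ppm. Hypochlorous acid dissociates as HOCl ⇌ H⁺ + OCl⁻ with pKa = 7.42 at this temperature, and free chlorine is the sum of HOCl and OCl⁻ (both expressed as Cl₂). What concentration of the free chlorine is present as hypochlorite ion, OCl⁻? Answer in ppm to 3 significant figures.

[OCl⁻]/[HOCl] = 10^(pH − pKa) = 10^(8.09 − 7.42) = 10^0.67 = 4.677.
Fraction as HOCl = 1 / (1 + 4.677) = 0.1761.
OCl⁻ = (1 − 0.1761) × 5.67 ppm = 4.671 ppm.

4.67 ppm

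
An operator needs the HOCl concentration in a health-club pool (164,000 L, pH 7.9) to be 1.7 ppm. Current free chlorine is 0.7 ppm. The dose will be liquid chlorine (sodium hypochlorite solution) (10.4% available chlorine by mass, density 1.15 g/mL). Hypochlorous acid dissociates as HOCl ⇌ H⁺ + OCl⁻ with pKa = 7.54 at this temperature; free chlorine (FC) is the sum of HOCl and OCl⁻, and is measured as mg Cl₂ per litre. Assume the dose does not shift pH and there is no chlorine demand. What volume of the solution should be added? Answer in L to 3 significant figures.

[OCl⁻]/[HOCl] = 10^(pH − pKa) = 10^(7.9 − 7.54) = 2.291; fraction as HOCl = 1/(1 + 2.291) = 0.3039.
Free chlorine required for 1.7 ppm HOCl: 1.7 / 0.3039 = 5.594 ppm.
FC to add: 5.594 − 0.7 = 4.894 mg/L as Cl₂.
Cl₂ equivalent: 4.894 mg/L × 164,000 L = 802.7 g.
Product at 10.4% available Cl: 802.7 / 0.104 = 7718 g.
Volume: 7718 g ÷ 1.15 g/mL = 6711 mL.

6.71 L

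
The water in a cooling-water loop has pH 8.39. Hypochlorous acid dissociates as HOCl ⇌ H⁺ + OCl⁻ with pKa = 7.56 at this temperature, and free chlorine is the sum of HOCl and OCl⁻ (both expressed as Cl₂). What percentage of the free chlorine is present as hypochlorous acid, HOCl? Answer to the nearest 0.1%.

[OCl⁻]/[HOCl] = 10^(pH − pKa) = 10^(8.39 − 7.56) = 10^0.83 = 6.761.
Fraction as HOCl = 1 / (1 + 6.761) = 0.1289.

12.9%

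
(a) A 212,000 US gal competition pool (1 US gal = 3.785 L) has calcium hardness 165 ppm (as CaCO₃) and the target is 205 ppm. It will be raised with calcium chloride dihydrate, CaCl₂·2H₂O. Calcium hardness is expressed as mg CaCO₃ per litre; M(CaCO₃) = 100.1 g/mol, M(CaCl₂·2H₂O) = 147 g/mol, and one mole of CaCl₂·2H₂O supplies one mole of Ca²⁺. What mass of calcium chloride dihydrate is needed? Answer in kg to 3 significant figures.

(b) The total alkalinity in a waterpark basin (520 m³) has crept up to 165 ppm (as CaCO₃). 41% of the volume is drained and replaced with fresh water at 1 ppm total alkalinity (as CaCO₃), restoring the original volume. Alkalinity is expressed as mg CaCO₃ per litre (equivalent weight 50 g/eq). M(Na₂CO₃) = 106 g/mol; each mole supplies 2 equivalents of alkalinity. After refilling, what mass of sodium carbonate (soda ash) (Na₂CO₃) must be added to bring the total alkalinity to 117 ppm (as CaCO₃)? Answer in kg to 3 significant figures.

(a) 47.1 kg; (b) 10.6 kg

(a) Volume: 212,000 US gal × 3.785 L/gal = 802,420 L.
(a) Hardness to add: (205 − 165) = 40 mg/L as CaCO₃ × 802,420 L = 32,100 g as CaCO₃.
(a) Moles of Ca²⁺ (1 mol Ca²⁺ ≡ 1 mol CaCO₃): 32,100 / 100.1 g/mol = 320.6 mol.
(a) Mass of CaCl₂·2H₂O: 320.6 × 147 = 47,140 g.

(b) Volume: 520 m³ = 520,000 L.
(b) After draining 41% and refilling: 165 × 0.59 + 1 × 0.41 = 97.76 ppm.
(b) Deficit to target: 117 − 97.76 = 19.24 mg/L.
(b) As CaCO₃: 19.24 mg/L × 520,000 L = 10,000 g; ÷ 50 g/eq ÷ 2 = 100 mol Na₂CO₃.
(b) Mass: 100 × 106 = 10,610 g.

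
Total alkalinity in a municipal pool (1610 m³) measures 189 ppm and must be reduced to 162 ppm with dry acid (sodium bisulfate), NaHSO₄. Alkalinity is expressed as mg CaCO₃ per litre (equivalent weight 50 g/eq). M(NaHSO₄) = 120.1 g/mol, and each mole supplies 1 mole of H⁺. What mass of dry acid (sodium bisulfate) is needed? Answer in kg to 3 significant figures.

104 kg

Volume: 1610 m³ = 1,610,000 L.
Alkalinity to neutralize: (189 − 162) = 27 mg/L as CaCO₃ × 1,610,000 L = 43,470 g as CaCO₃.
Equivalents of H⁺ required: 43,470 ÷ 50 g/eq = 869.4 eq = 869.4 mol NaHSO₄.
Mass of NaHSO₄: 869.4 × 120.1 = 104,400 g.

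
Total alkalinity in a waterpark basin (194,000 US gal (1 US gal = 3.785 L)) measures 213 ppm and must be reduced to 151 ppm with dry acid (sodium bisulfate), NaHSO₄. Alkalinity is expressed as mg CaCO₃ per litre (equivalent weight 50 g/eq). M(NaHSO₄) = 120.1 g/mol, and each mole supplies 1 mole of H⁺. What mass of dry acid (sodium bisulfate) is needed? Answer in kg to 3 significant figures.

109 kg

Volume: 194,000 US gal × 3.785 L/gal = 734,290 L.
Alkalinity to neutralize: (213 − 151) = 62 mg/L as CaCO₃ × 734,290 L = 45,530 g as CaCO₃.
Equivalents of H⁺ required: 45,530 ÷ 50 g/eq = 910.5 eq = 910.5 mol NaHSO₄.
Mass of NaHSO₄: 910.5 × 120.1 = 109,400 g.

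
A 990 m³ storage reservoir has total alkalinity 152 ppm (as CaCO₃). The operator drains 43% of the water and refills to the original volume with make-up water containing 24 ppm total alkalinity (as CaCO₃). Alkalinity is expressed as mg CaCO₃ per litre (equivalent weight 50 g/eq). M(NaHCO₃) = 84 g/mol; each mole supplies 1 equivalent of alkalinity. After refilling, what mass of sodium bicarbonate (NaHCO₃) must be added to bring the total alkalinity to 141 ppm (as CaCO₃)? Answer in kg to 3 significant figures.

Volume: 990 m³ = 990,000 L.
After draining 43% and refilling: 152 × 0.57 + 24 × 0.43 = 96.96 ppm.
Deficit to target: 141 − 96.96 = 44.04 mg/L.
As CaCO₃: 44.04 mg/L × 990,000 L = 43,600 g; ÷ 50 g/eq ÷ 1 = 872 mol NaHCO₃.
Mass: 872 × 84 = 73,250 g.

73.2 kg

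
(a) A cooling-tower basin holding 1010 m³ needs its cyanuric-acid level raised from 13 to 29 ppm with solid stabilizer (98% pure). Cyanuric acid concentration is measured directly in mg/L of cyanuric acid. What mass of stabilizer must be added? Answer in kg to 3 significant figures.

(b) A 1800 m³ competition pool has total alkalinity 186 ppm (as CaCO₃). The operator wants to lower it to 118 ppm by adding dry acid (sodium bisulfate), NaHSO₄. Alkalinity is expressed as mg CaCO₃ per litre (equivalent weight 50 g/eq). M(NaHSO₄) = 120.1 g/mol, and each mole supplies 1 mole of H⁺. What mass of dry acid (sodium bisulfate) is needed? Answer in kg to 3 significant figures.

(a) Volume: 1010 m³ = 1,010,000 L.
(a) CYA to add: (29 − 13) = 16 mg/L × 1,010,000 L = 16,160 g cyanuric acid.
(a) At 98% purity: 16,160 / 0.98 = 16,490 g product.

(b) Volume: 1800 m³ = 1,800,000 L.
(b) Alkalinity to neutralize: (186 − 118) = 68 mg/L as CaCO₃ × 1,800,000 L = 122,400 g as CaCO₃.
(b) Equivalents of H⁺ required: 122,400 ÷ 50 g/eq = 2448 eq = 2448 mol NaHSO₄.
(b) Mass of NaHSO₄: 2448 × 120.1 = 294,000 g.

(a) 16.5 kg; (b) 294 kg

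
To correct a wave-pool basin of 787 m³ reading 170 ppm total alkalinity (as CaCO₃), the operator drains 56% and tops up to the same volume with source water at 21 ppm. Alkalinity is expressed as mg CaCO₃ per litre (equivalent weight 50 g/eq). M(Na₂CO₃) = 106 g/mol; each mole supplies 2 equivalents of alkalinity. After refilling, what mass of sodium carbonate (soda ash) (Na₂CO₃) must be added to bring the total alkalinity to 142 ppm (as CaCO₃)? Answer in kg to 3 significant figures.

46.2 kg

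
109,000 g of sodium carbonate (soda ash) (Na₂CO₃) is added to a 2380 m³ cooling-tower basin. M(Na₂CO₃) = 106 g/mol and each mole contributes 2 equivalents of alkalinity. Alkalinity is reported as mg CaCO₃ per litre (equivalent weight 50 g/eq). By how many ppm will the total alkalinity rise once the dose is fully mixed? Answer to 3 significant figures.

Volume: 2380 m³ = 2,380,000 L.
Moles of Na₂CO₃: 109,000 g ÷ 106 g/mol = 1028 mol → 2057 eq of alkalinity.
As CaCO₃: 2057 eq × 50 g/eq = 102,800 g.
Rise: 102,800 g / 2,380,000 L × 1000 = 43.21 mg/L.

43.2 ppm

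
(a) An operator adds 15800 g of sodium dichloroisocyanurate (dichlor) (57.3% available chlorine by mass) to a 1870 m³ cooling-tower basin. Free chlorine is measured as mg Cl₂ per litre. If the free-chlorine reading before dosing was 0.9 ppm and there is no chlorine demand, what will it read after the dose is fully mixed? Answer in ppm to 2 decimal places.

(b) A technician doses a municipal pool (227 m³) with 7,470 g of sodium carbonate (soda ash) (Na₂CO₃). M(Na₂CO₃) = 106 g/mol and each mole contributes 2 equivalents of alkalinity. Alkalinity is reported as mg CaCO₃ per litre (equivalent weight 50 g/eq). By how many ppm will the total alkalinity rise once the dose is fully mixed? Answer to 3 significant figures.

(a) Volume: 1870 m³ = 1,870,000 L.
(a) Available chlorine delivered: 15,800 g × 0.573 = 9053 g as Cl₂.
(a) Concentration rise: 9053 g / 1,870,000 L = 4.841 mg/L = 4.84 ppm.
(a) Final FC: 0.9 + 4.84 = 5.74 ppm.

(b) Volume: 227 m³ = 227,000 L.
(b) Moles of Na₂CO₃: 7,470 g ÷ 106 g/mol = 70.47 mol → 140.9 eq of alkalinity.
(b) As CaCO₃: 140.9 eq × 50 g/eq = 7047 g.
(b) Rise: 7047 g / 227,000 L × 1000 = 31.04 mg/L.

(a) 5.74 ppm; (b) 31.0 ppm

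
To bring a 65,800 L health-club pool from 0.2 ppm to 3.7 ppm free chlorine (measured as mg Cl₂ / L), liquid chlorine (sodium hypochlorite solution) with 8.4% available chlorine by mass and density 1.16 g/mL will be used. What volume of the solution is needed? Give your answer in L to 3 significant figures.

2.36 L

Chlorine deficit: 3.7 − 0.2 = 3.5 ppm = 3.5 mg/L as Cl₂.
Cl₂ equivalent needed: 3.5 mg/L × 65,800 L = 230,300 mg = 230.3 g.
Product at 8.4% available chlorine: 230.3 / 0.084 = 2742 g.
Volume at density 1.16 g/mL: 2742 g ÷ 1.16 g/mL = 2364 mL.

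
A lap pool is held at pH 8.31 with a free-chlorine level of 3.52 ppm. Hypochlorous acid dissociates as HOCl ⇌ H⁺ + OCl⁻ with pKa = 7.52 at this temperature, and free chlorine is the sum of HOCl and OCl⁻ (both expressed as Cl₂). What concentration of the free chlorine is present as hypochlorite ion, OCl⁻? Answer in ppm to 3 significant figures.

[OCl⁻]/[HOCl] = 10^(pH − pKa) = 10^(8.31 − 7.52) = 10^0.79 = 6.166.
Fraction as HOCl = 1 / (1 + 6.166) = 0.1395.
OCl⁻ = (1 − 0.1395) × 3.52 ppm = 3.029 ppm.

3.03 ppm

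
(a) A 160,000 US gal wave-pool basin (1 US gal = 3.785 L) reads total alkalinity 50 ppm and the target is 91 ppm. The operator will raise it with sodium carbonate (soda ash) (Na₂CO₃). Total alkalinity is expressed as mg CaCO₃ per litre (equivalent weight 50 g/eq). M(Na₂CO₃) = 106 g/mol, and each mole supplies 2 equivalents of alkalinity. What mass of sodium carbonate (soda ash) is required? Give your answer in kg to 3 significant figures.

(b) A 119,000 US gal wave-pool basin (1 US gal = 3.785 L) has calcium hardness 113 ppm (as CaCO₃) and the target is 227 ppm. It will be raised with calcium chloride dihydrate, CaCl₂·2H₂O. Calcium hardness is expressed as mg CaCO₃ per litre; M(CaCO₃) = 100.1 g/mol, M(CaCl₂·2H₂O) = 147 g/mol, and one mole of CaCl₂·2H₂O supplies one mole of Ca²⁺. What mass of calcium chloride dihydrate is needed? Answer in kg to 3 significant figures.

(a) Volume: 160,000 US gal × 3.785 L/gal = 605,600 L.
(a) Alkalinity to add: (91 − 50) = 41 mg/L as CaCO₃ × 605,600 L = 24,830 g as CaCO₃.
(a) Equivalents: 24,830 g ÷ 50 g/eq = 496.6 eq.
(a) Each mole of Na₂CO₃ supplies 2 eq, so 496.6 / 2 = 248.3 mol.
(a) Mass: 248.3 mol × 106 g/mol = 26,320 g.

(b) Volume: 119,000 US gal × 3.785 L/gal = 450,415 L.
(b) Hardness to add: (227 − 113) = 114 mg/L as CaCO₃ × 450,415 L = 51,350 g as CaCO₃.
(b) Moles of Ca²⁺ (1 mol Ca²⁺ ≡ 1 mol CaCO₃): 51,350 / 100.1 g/mol = 513 mol.
(b) Mass of CaCl₂·2H₂O: 513 × 147 = 75,410 g.

(a) 26.3 kg; (b) 75.4 kg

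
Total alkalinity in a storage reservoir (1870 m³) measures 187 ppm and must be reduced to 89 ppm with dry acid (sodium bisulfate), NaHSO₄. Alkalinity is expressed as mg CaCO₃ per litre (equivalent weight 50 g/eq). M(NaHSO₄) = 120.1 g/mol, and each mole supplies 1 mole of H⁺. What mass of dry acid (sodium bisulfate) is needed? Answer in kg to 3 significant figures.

440 kg

Volume: 1870 m³ = 1,870,000 L.
Alkalinity to neutralize: (187 − 89) = 98 mg/L as CaCO₃ × 1,870,000 L = 183,300 g as CaCO₃.
Equivalents of H⁺ required: 183,300 ÷ 50 g/eq = 3665 eq = 3665 mol NaHSO₄.
Mass of NaHSO₄: 3665 × 120.1 = 440,200 g.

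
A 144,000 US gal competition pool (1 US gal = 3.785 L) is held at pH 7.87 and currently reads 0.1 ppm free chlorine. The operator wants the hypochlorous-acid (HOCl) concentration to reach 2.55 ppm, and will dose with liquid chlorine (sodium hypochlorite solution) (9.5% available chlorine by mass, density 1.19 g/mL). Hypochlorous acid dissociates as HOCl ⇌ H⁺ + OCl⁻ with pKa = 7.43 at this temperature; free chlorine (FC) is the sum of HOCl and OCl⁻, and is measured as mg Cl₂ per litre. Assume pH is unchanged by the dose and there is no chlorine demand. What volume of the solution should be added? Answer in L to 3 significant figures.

Volume: 144,000 US gal × 3.785 L/gal = 545,040 L.
[OCl⁻]/[HOCl] = 10^(pH − pKa) = 10^(7.87 − 7.43) = 2.754; fraction as HOCl = 1/(1 + 2.754) = 0.2664.
Free chlorine required for 2.55 ppm HOCl: 2.55 / 0.2664 = 9.573 ppm.
FC to add: 9.573 − 0.1 = 9.473 mg/L as Cl₂.
Cl₂ equivalent: 9.473 mg/L × 545,040 L = 5163 g.
Product at 9.5% available Cl: 5163 / 0.095 = 54,350 g.
Volume: 54,350 g ÷ 1.19 g/mL = 45,670 mL.

45.7 L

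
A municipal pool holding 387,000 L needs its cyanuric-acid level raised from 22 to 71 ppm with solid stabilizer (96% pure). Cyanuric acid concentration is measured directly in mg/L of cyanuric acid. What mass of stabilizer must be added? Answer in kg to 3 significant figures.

19.8 kg

CYA to add: (71 − 22) = 49 mg/L × 387,000 L = 18,960 g cyanuric acid.
At 96% purity: 18,960 / 0.96 = 19,750 g product.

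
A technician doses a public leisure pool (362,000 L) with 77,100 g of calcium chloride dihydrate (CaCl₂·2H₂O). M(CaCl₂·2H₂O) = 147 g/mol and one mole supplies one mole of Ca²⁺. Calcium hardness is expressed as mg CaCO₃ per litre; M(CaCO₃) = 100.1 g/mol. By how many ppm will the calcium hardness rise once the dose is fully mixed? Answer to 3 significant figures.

145 ppm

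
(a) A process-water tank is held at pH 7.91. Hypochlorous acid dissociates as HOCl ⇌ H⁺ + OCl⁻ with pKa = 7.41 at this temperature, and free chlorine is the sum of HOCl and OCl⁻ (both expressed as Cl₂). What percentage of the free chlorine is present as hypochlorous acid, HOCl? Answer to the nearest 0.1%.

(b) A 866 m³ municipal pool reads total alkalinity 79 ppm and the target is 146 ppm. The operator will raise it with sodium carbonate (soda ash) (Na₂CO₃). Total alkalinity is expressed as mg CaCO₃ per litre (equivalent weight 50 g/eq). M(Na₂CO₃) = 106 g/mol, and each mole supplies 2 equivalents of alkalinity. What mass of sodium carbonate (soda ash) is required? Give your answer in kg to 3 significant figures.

(a) [OCl⁻]/[HOCl] = 10^(pH − pKa) = 10^(7.91 − 7.41) = 10^0.50 = 3.162.
(a) Fraction as HOCl = 1 / (1 + 3.162) = 0.2403.

(b) Volume: 866 m³ = 866,000 L.
(b) Alkalinity to add: (146 − 79) = 67 mg/L as CaCO₃ × 866,000 L = 58,020 g as CaCO₃.
(b) Equivalents: 58,020 g ÷ 50 g/eq = 1160 eq.
(b) Each mole of Na₂CO₃ supplies 2 eq, so 1160 / 2 = 580.2 mol.
(b) Mass: 580.2 mol × 106 g/mol = 61,500 g.

(a) 24.0%; (b) 61.5 kg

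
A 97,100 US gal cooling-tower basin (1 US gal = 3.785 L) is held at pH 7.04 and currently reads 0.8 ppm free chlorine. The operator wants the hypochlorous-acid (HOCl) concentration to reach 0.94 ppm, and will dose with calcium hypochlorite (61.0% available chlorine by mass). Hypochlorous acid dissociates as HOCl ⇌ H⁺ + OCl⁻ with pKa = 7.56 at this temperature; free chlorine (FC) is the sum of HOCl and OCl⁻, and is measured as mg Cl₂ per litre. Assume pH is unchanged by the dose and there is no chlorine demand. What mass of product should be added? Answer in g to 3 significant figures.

255 g

Volume: 97,100 US gal × 3.785 L/gal = 367,524 L.
[OCl⁻]/[HOCl] = 10^(pH − pKa) = 10^(7.04 − 7.56) = 0.302; fraction as HOCl = 1/(1 + 0.302) = 0.7681.
Free chlorine required for 0.94 ppm HOCl: 0.94 / 0.7681 = 1.224 ppm.
FC to add: 1.224 − 0.8 = 0.4239 mg/L as Cl₂.
Cl₂ equivalent: 0.4239 mg/L × 367,524 L = 155.8 g.
Product at 61.0% available Cl: 155.8 / 0.61 = 255.4 g.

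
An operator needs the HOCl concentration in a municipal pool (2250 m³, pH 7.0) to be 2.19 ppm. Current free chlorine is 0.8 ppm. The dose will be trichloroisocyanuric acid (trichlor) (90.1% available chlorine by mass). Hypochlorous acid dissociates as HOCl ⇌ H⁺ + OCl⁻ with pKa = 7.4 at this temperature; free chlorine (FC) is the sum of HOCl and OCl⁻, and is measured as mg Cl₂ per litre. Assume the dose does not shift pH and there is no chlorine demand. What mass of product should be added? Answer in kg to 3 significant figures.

Volume: 2250 m³ = 2,250,000 L.
[OCl⁻]/[HOCl] = 10^(pH − pKa) = 10^(7.0 − 7.4) = 0.3981; fraction as HOCl = 1/(1 + 0.3981) = 0.7153.
Free chlorine required for 2.19 ppm HOCl: 2.19 / 0.7153 = 3.062 ppm.
FC to add: 3.062 − 0.8 = 2.262 mg/L as Cl₂.
Cl₂ equivalent: 2.262 mg/L × 2,250,000 L = 5089 g.
Product at 90.1% available Cl: 5089 / 0.901 = 5648 g.

5.65 kg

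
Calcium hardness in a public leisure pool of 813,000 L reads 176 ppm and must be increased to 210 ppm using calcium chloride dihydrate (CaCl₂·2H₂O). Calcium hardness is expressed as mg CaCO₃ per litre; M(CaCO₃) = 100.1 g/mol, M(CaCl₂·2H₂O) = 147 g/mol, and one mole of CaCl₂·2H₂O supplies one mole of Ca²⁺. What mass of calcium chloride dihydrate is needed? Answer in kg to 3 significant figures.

Hardness to add: (210 − 176) = 34 mg/L as CaCO₃ × 813,000 L = 27,640 g as CaCO₃.
Moles of Ca²⁺ (1 mol Ca²⁺ ≡ 1 mol CaCO₃): 27,640 / 100.1 g/mol = 276.1 mol.
Mass of CaCl₂·2H₂O: 276.1 × 147 = 40,590 g.

40.6 kg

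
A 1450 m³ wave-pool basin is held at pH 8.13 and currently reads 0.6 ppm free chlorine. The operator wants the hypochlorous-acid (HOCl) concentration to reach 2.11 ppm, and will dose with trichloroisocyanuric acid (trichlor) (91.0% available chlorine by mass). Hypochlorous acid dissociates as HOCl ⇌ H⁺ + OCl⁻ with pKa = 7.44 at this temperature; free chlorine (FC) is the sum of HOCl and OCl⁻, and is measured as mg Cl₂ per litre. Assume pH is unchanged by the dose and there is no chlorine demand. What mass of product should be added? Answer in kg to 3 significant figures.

18.9 kg

Volume: 1450 m³ = 1,450,000 L.
[OCl⁻]/[HOCl] = 10^(pH − pKa) = 10^(8.13 − 7.44) = 4.898; fraction as HOCl = 1/(1 + 4.898) = 0.1696.
Free chlorine required for 2.11 ppm HOCl: 2.11 / 0.1696 = 12.44 ppm.
FC to add: 12.44 − 0.6 = 11.84 mg/L as Cl₂.
Cl₂ equivalent: 11.84 mg/L × 1,450,000 L = 17,170 g.
Product at 91.0% available Cl: 17,170 / 0.91 = 18,870 g.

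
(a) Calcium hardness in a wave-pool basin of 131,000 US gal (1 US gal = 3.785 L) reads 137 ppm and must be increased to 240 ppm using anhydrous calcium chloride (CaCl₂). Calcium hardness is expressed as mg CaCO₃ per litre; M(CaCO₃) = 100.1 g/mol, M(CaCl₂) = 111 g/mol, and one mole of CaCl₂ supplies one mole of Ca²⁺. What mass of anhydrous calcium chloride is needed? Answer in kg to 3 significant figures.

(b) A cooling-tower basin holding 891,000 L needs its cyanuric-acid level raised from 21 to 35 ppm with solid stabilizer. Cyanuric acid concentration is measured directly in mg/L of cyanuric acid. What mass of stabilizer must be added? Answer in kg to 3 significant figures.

(a) 56.6 kg; (b) 12.5 kg

(a) Volume: 131,000 US gal × 3.785 L/gal = 495,835 L.
(a) Hardness to add: (240 − 137) = 103 mg/L as CaCO₃ × 495,835 L = 51,070 g as CaCO₃.
(a) Moles of Ca²⁺ (1 mol Ca²⁺ ≡ 1 mol CaCO₃): 51,070 / 100.1 g/mol = 510.2 mol.
(a) Mass of CaCl₂: 510.2 × 111 = 56,630 g.

(b) CYA to add: (35 − 21) = 14 mg/L × 891,000 L = 12,470 g cyanuric acid.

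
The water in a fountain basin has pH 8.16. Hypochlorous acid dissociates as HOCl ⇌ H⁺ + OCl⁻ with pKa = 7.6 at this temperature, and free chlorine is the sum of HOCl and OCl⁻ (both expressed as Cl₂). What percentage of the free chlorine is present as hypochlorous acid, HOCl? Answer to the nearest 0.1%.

21.6%

[OCl⁻]/[HOCl] = 10^(pH − pKa) = 10^(8.16 − 7.6) = 10^0.56 = 3.631.
Fraction as HOCl = 1 / (1 + 3.631) = 0.2159.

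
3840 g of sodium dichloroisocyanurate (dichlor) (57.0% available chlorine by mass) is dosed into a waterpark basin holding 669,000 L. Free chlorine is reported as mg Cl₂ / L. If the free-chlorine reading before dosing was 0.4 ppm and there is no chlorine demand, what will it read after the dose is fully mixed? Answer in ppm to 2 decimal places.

Available chlorine delivered: 3840 g × 0.57 = 2189 g as Cl₂.
Concentration rise: 2189 g / 669,000 L = 3.272 mg/L = 3.27 ppm.
Final FC: 0.4 + 3.27 = 3.67 ppm.

3.67 ppm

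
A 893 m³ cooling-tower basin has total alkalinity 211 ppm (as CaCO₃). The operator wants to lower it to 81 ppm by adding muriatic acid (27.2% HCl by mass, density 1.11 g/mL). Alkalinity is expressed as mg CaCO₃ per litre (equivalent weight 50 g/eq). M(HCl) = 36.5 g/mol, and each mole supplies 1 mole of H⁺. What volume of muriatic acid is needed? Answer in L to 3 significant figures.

Volume: 893 m³ = 893,000 L.
Alkalinity to neutralize: (211 − 81) = 130 mg/L as CaCO₃ × 893,000 L = 116,100 g as CaCO₃.
Equivalents of H⁺ required: 116,100 ÷ 50 g/eq = 2322 eq = 2322 mol HCl.
Mass of HCl: 2322 × 36.5 = 84,750 g.
Mass of 27.2% solution: 84,750 / 0.272 = 311,600 g.
Volume: 311,600 g ÷ 1.11 g/mL = 280,700 mL.

281 L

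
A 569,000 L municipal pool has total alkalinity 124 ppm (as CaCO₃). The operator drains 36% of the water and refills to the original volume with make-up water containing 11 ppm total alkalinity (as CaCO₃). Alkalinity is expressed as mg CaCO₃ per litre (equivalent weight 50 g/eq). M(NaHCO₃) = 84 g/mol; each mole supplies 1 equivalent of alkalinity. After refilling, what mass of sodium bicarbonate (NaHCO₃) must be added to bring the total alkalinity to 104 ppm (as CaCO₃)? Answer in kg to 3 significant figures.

After draining 36% and refilling: 124 × 0.64 + 11 × 0.36 = 83.32 ppm.
Deficit to target: 104 − 83.32 = 20.68 mg/L.
As CaCO₃: 20.68 mg/L × 569,000 L = 11,770 g; ÷ 50 g/eq ÷ 1 = 235.3 mol NaHCO₃.
Mass: 235.3 × 84 = 19,770 g.

19.8 kg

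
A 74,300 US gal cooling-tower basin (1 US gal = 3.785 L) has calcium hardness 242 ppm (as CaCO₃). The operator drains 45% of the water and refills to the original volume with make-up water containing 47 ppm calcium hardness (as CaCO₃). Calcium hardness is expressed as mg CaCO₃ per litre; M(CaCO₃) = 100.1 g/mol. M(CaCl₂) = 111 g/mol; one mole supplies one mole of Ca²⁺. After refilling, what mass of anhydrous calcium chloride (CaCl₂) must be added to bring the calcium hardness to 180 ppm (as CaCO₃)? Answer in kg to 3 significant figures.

8.03 kg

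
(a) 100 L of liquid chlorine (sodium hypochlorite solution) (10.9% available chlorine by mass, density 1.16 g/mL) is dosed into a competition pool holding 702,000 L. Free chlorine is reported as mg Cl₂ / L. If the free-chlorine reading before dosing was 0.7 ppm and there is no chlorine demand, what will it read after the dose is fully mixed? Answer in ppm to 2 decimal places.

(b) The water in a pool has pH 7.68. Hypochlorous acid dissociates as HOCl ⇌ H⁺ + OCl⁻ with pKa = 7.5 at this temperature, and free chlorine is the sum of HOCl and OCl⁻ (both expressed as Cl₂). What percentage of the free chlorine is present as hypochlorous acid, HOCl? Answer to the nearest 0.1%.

(a) 18.71 ppm; (b) 39.8%

(a) Mass of solution: 100 L × 1000 mL/L × 1.16 g/mL = 116,000 g.
(a) Available chlorine delivered: 116,000 g × 0.109 = 12,640 g as Cl₂.
(a) Concentration rise: 12,640 g / 702,000 L = 18.01 mg/L = 18.01 ppm.
(a) Final FC: 0.7 + 18.01 = 18.71 ppm.

(b) [OCl⁻]/[HOCl] = 10^(pH − pKa) = 10^(7.68 − 7.5) = 10^0.18 = 1.514.
(b) Fraction as HOCl = 1 / (1 + 1.514) = 0.3978.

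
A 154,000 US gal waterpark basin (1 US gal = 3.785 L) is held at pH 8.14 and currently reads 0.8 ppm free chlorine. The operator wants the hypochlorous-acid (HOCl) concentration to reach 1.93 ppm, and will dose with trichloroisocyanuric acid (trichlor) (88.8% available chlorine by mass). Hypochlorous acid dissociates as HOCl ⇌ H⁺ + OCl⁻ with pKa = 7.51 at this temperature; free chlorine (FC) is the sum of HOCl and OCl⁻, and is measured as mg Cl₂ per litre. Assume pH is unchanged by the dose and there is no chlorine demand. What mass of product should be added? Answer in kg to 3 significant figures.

Volume: 154,000 US gal × 3.785 L/gal = 582,890 L.
[OCl⁻]/[HOCl] = 10^(pH − pKa) = 10^(8.14 − 7.51) = 4.266; fraction as HOCl = 1/(1 + 4.266) = 0.1899.
Free chlorine required for 1.93 ppm HOCl: 1.93 / 0.1899 = 10.16 ppm.
FC to add: 10.16 − 0.8 = 9.363 mg/L as Cl₂.
Cl₂ equivalent: 9.363 mg/L × 582,890 L = 5458 g.
Product at 88.8% available Cl: 5458 / 0.888 = 6146 g.

6.15 kg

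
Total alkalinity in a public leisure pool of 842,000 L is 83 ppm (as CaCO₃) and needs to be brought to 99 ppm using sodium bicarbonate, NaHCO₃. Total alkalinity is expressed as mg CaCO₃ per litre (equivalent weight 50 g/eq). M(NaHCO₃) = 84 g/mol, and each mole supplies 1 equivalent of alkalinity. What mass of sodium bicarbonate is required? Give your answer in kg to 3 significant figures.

Alkalinity to add: (99 − 83) = 16 mg/L as CaCO₃ × 842,000 L = 13,470 g as CaCO₃.
Equivalents: 13,470 g ÷ 50 g/eq = 269.4 eq.
NaHCO₃ supplies 1 eq per mole → 269.4 mol.
Mass: 269.4 mol × 84 g/mol = 22,630 g.

22.6 kg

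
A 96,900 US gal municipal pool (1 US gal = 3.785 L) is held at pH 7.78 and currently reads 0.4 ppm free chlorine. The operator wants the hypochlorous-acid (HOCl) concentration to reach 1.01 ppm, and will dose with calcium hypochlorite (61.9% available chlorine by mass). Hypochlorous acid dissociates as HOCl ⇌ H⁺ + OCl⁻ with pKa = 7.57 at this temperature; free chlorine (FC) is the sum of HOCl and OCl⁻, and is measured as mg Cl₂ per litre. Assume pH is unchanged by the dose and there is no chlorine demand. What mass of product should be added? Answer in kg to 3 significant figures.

1.33 kg

Volume: 96,900 US gal × 3.785 L/gal = 366,766 L.
[OCl⁻]/[HOCl] = 10^(pH − pKa) = 10^(7.78 − 7.57) = 1.622; fraction as HOCl = 1/(1 + 1.622) = 0.3814.
Free chlorine required for 1.01 ppm HOCl: 1.01 / 0.3814 = 2.648 ppm.
FC to add: 2.648 − 0.4 = 2.248 mg/L as Cl₂.
Cl₂ equivalent: 2.248 mg/L × 366,766 L = 824.5 g.
Product at 61.9% available Cl: 824.5 / 0.619 = 1332 g.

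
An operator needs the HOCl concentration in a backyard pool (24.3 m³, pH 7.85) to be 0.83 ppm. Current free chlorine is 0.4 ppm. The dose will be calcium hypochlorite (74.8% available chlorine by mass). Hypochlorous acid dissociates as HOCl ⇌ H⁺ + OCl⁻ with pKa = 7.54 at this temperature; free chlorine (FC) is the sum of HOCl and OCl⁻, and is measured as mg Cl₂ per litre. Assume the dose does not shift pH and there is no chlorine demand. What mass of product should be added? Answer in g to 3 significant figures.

69.0 g

Volume: 24.3 m³ = 24,300 L.
[OCl⁻]/[HOCl] = 10^(pH − pKa) = 10^(7.85 − 7.54) = 2.042; fraction as HOCl = 1/(1 + 2.042) = 0.3288.
Free chlorine required for 0.83 ppm HOCl: 0.83 / 0.3288 = 2.525 ppm.
FC to add: 2.525 − 0.4 = 2.125 mg/L as Cl₂.
Cl₂ equivalent: 2.125 mg/L × 24,300 L = 51.63 g.
Product at 74.8% available Cl: 51.63 / 0.748 = 69.02 g.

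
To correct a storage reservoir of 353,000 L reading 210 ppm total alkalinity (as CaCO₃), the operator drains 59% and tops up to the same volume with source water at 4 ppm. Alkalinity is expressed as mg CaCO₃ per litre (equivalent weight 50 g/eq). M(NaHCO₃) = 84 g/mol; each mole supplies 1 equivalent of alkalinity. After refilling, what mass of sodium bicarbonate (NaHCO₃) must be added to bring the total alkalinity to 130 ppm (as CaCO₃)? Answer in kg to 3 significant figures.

After draining 59% and refilling: 210 × 0.41 + 4 × 0.59 = 88.46 ppm.
Deficit to target: 130 − 88.46 = 41.54 mg/L.
As CaCO₃: 41.54 mg/L × 353,000 L = 14,660 g; ÷ 50 g/eq ÷ 1 = 293.3 mol NaHCO₃.
Mass: 293.3 × 84 = 24,630 g.

24.6 kg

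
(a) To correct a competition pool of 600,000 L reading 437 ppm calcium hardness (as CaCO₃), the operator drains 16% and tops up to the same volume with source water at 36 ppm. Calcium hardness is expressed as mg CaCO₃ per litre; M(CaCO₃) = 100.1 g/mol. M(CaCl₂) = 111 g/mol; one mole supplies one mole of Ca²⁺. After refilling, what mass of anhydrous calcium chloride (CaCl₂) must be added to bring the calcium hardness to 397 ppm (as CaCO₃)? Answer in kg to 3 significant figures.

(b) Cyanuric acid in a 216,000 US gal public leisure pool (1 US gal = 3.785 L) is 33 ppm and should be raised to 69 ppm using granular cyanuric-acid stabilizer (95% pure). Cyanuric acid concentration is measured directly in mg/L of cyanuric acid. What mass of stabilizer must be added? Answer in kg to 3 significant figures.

(a) 16.1 kg; (b) 31.0 kg

(a) After draining 16% and refilling: 437 × 0.84 + 36 × 0.16 = 372.84 ppm.
(a) Deficit to target: 397 − 372.84 = 24.16 mg/L.
(a) As CaCO₃: 24.16 mg/L × 600,000 L = 14,500 g; ÷ 100.1 = 144.8 mol Ca²⁺.
(a) Mass: 144.8 × 111 = 16,070 g.

(b) Volume: 216,000 US gal × 3.785 L/gal = 817,560 L.
(b) CYA to add: (69 − 33) = 36 mg/L × 817,560 L = 29,430 g cyanuric acid.
(b) At 95% purity: 29,430 / 0.95 = 30,980 g product.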